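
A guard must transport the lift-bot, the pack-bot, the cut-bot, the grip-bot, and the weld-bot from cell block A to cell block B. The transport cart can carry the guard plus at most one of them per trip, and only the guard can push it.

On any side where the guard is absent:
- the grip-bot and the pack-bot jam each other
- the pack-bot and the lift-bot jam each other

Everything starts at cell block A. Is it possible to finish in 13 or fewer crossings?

Yes

Yes — this plan uses 11 crossings (≤ 13):
1. Guard goes to cell block B with the pack-bot.  [cell block A: the cut-bot, the grip-bot, the lift-bot, the weld-bot | cell block B: the pack-bot]
2. Guard goes back to cell block A alone.  [cell block A: the cut-bot, the grip-bot, the lift-bot, the weld-bot | cell block B: the pack-bot]
3. Guard goes to cell block B with the lift-bot.  [cell block A: the cut-bot, the grip-bot, the weld-bot | cell block B: the lift-bot, the pack-bot]
4. Guard goes back to cell block A with the pack-bot.  [cell block A: the cut-bot, the grip-bot, the pack-bot, the weld-bot | cell block B: the lift-bot]
5. Guard goes to cell block B with the grip-bot.  [cell block A: the cut-bot, the pack-bot, the weld-bot | cell block B: the grip-bot, the lift-bot]
6. Guard goes back to cell block A alone.  [cell block A: the cut-bot, the pack-bot, the weld-bot | cell block B: the grip-bot, the lift-bot]
7. Guard goes to cell block B with the cut-bot.  [cell block A: the pack-bot, the weld-bot | cell block B: the cut-bot, the grip-bot, the lift-bot]
8. Guard goes back to cell block A alone.  [cell block A: the pack-bot, the weld-bot | cell block B: the cut-bot, the grip-bot, the lift-bot]
9. Guard goes to cell block B with the weld-bot.  [cell block A: the pack-bot | cell block B: the cut-bot, the grip-bot, the lift-bot, the weld-bot]
10. Guard goes back to cell block A alone.  [cell block A: the pack-bot | cell block B: the cut-bot, the grip-bot, the lift-bot, the weld-bot]
11. Guard goes to cell block B with the pack-bot.  [cell block A: — | cell block B: the cut-bot, the grip-bot, the lift-bot, the pack-bot, the weld-bot]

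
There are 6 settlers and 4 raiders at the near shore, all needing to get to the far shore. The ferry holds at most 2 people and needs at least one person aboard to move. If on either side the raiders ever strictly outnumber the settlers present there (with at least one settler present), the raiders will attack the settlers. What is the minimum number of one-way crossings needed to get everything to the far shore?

Counting alone: each trip to the far shore takes at most 2 across and each return brings at least 1 back, so after t trips out (and t−1 returns) at most 2t − (t−1) of the 10 are across; that first reaches 10 at t = 9, so at least 17 crossings are needed.
The plan below uses exactly 17 crossings, so it is optimal:
1. 2 raiders → the far shore.  (the near shore: 6S 2R; the far shore: 0S 2R)
2. 1 raider ← the near shore.  (the near shore: 6S 3R; the far shore: 0S 1R)
3. 2 raiders → the far shore.  (the near shore: 6S 1R; the far shore: 0S 3R)
4. 1 raider ← the near shore.  (the near shore: 6S 2R; the far shore: 0S 2R)
5. 2 settlers → the far shore.  (the near shore: 4S 2R; the far shore: 2S 2R)
6. 1 raider ← the near shore.  (the near shore: 4S 3R; the far shore: 2S 1R)
7. 1 settler and 1 raider → the far shore.  (the near shore: 3S 2R; the far shore: 3S 2R)
8. 1 raider ← the near shore.  (the near shore: 3S 3R; the far shore: 3S 1R)
9. 2 raiders → the far shore.  (the near shore: 3S 1R; the far shore: 3S 3R)
10. 1 raider ← the near shore.  (the near shore: 3S 2R; the far shore: 3S 2R)
11. 1 settler and 1 raider → the far shore.  (the near shore: 2S 1R; the far shore: 4S 3R)
12. 1 raider ← the near shore.  (the near shore: 2S 2R; the far shore: 4S 2R)
13. 2 raiders → the far shore.  (the near shore: 2S 0R; the far shore: 4S 4R)
14. 1 raider ← the near shore.  (the near shore: 2S 1R; the far shore: 4S 3R)
15. 1 settler and 1 raider → the far shore.  (the near shore: 1S 0R; the far shore: 5S 4R)
16. 1 raider ← the near shore.  (the near shore: 1S 1R; the far shore: 5S 3R)
17. 1 settler and 1 raider → the far shore.  (the near shore: 0S 0R; the far shore: 6S 4R)

17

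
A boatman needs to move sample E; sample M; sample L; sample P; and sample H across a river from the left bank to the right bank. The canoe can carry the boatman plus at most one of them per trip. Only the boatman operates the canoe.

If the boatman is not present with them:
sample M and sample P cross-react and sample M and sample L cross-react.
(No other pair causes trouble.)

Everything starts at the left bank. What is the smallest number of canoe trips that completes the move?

11

Counting alone: the boatman can take at most 1 across per trip to the right bank, so moving all 5 needs at least 5 loaded trips out, with a return between consecutive ones — at least 9 crossings.
The safety rule pushes this higher. Following every safe sequence of crossings, the most of the 5 that can be at the right bank as the canoe arrives there on crossing 9 is 4 — never all 5.
So no plan with fewer than 11 crossings exists, and this one achieves 11:
1. Boatman goes to the right bank with sample M.  [the left bank: sample E, sample H, sample L, sample P | the right bank: sample M]
2. Boatman goes back to the left bank alone.  [the left bank: sample E, sample H, sample L, sample P | the right bank: sample M]
3. Boatman goes to the right bank with sample E.  [the left bank: sample H, sample L, sample P | the right bank: sample E, sample M]
4. Boatman goes back to the left bank alone.  [the left bank: sample H, sample L, sample P | the right bank: sample E, sample M]
5. Boatman goes to the right bank with sample L.  [the left bank: sample H, sample P | the right bank: sample E, sample L, sample M]
6. Boatman goes back to the left bank with sample M.  [the left bank: sample H, sample M, sample P | the right bank: sample E, sample L]
7. Boatman goes to the right bank with sample P.  [the left bank: sample H, sample M | the right bank: sample E, sample L, sample P]
8. Boatman goes back to the left bank alone.  [the left bank: sample H, sample M | the right bank: sample E, sample L, sample P]
9. Boatman goes to the right bank with sample H.  [the left bank: sample M | the right bank: sample E, sample H, sample L, sample P]
10. Boatman goes back to the left bank alone.  [the left bank: sample M | the right bank: sample E, sample H, sample L, sample P]
11. Boatman goes to the right bank with sample M.  [the left bank: — | the right bank: sample E, sample H, sample L, sample M, sample P]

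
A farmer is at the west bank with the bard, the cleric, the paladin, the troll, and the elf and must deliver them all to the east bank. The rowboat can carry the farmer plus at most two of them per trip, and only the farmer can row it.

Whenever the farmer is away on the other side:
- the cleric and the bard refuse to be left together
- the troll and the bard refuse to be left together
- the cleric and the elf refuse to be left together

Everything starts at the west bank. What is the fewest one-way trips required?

5

Counting alone: the farmer can take at most 2 across per trip to the east bank, so moving all 5 needs at least 3 loaded trips out, with a return between consecutive ones — at least 5 crossings.
The plan below uses exactly 5 crossings, so it is optimal:
1. Farmer goes to the east bank with the bard and the cleric.
2. Farmer goes back to the west bank with the bard.
3. Farmer goes to the east bank with the paladin and the troll.
4. Farmer goes back to the west bank alone.
5. Farmer goes to the east bank with the bard and the elf.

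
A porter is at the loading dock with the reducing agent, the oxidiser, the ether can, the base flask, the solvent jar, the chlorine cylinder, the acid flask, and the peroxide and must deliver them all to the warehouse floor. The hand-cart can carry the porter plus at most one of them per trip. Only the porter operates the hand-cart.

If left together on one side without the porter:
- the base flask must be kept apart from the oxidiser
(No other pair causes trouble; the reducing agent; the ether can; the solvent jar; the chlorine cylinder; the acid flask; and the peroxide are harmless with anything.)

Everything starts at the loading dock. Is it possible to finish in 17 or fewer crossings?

Yes

Yes — this plan uses 15 crossings (≤ 17):
1. Porter goes to the warehouse floor with the oxidiser.
2. Porter goes back to the loading dock alone.
3. Porter goes to the warehouse floor with the reducing agent.
4. Porter goes back to the loading dock alone.
5. Porter goes to the warehouse floor with the ether can.
6. Porter goes back to the loading dock alone.
7. Porter goes to the warehouse floor with the solvent jar.
8. Porter goes back to the loading dock alone.
9. Porter goes to the warehouse floor with the chlorine cylinder.
10. Porter goes back to the loading dock alone.
11. Porter goes to the warehouse floor with the acid flask.
12. Porter goes back to the loading dock alone.
13. Porter goes to the warehouse floor with the peroxide.
14. Porter goes back to the loading dock alone.
15. Porter goes to the warehouse floor with the base flask.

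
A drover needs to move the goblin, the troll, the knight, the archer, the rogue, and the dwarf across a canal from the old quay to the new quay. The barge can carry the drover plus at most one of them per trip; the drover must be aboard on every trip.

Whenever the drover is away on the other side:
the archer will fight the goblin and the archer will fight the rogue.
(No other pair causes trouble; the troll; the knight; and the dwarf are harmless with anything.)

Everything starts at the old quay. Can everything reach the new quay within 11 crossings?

No

Counting alone: the drover can take at most 1 across per trip to the new quay, so moving all 6 needs at least 6 loaded trips out, with a return between consecutive ones — at least 11 crossings.
The safety rule pushes this higher. Following every safe sequence of crossings, the most of the 6 that can be at the new quay as the barge arrives there on crossing 11 is 5 — never all 6.
So the move cannot be finished within 11 crossings. (The shortest complete plan takes 13:)
1. Drover goes to the new quay with the archer.  [the old quay: the dwarf, the goblin, the knight, the rogue, the troll | the new quay: the archer]
2. Drover goes back to the old quay alone.  [the old quay: the dwarf, the goblin, the knight, the rogue, the troll | the new quay: the archer]
3. Drover goes to the new quay with the goblin.  [the old quay: the dwarf, the knight, the rogue, the troll | the new quay: the archer, the goblin]
4. Drover goes back to the old quay with the archer.  [the old quay: the archer, the dwarf, the knight, the rogue, the troll | the new quay: the goblin]
5. Drover goes to the new quay with the rogue.  [the old quay: the archer, the dwarf, the knight, the troll | the new quay: the goblin, the rogue]
6. Drover goes back to the old quay alone.  [the old quay: the archer, the dwarf, the knight, the troll | the new quay: the goblin, the rogue]
7. Drover goes to the new quay with the troll.  [the old quay: the archer, the dwarf, the knight | the new quay: the goblin, the rogue, the troll]
8. Drover goes back to the old quay alone.  [the old quay: the archer, the dwarf, the knight | the new quay: the goblin, the rogue, the troll]
9. Drover goes to the new quay with the knight.  [the old quay: the archer, the dwarf | the new quay: the goblin, the knight, the rogue, the troll]
10. Drover goes back to the old quay alone.  [the old quay: the archer, the dwarf | the new quay: the goblin, the knight, the rogue, the troll]
11. Drover goes to the new quay with the dwarf.  [the old quay: the archer | the new quay: the dwarf, the goblin, the knight, the rogue, the troll]
12. Drover goes back to the old quay alone.  [the old quay: the archer | the new quay: the dwarf, the goblin, the knight, the rogue, the troll]
13. Drover goes to the new quay with the archer.  [the old quay: — | the new quay: the archer, the dwarf, the goblin, the knight, the rogue, the troll]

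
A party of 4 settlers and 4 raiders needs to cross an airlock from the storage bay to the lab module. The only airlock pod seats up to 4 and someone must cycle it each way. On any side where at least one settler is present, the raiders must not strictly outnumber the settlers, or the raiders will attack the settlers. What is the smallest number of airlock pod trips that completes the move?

5

Counting alone: each trip to the lab module takes at most 4 across and each return brings at least 1 back, so after t trips out (and t−1 returns) at most 4t − (t−1) of the 8 are across; that first reaches 8 at t = 3, so at least 5 crossings are needed.
The plan below uses exactly 5 crossings, so it is optimal:
1. 2 raiders → the lab module.  (the storage bay: 4S 2R; the lab module: 0S 2R)
2. 1 raider ← the storage bay.  (the storage bay: 4S 3R; the lab module: 0S 1R)
3. 4 settlers → the lab module.  (the storage bay: 0S 3R; the lab module: 4S 1R)
4. 1 raider ← the storage bay.  (the storage bay: 0S 4R; the lab module: 4S 0R)
5. 4 raiders → the lab module.  (the storage bay: 0S 0R; the lab module: 4S 4R)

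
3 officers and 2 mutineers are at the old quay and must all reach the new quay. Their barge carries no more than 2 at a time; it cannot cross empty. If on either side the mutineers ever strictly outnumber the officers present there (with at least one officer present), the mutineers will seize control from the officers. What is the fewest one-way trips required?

Counting alone: each trip to the new quay takes at most 2 across and each return brings at least 1 back, so after t trips out (and t−1 returns) at most 2t − (t−1) of the 5 are across; that first reaches 5 at t = 4, so at least 7 crossings are needed.
The plan below uses exactly 7 crossings, so it is optimal:
1. 2 mutineers → the new quay.  (the old quay: 3O 0M; the new quay: 0O 2M)
2. 1 mutineer ← the old quay.  (the old quay: 3O 1M; the new quay: 0O 1M)
3. 2 officers → the new quay.  (the old quay: 1O 1M; the new quay: 2O 1M)
4. 1 officer ← the old quay.  (the old quay: 2O 1M; the new quay: 1O 1M)
5. 1 officer and 1 mutineer → the new quay.  (the old quay: 1O 0M; the new quay: 2O 2M)
6. 1 mutineer ← the old quay.  (the old quay: 1O 1M; the new quay: 2O 1M)
7. 1 officer and 1 mutineer → the new quay.  (the old quay: 0O 0M; the new quay: 3O 2M)

7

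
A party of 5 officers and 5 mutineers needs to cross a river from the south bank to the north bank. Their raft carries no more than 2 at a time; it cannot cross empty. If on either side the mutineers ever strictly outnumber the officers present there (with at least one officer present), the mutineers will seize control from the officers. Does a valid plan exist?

Following every safe sequence of crossings from the start, the most of the 10 that can be at the north bank as the raft arrives there on crossings 1, 3, 5, 7 is 2, 3, 4, 5 respectively; the best ever achieved is 5 of 10.
From crossing 9 on, no configuration arises that was not already reachable earlier: only 13 distinct safe configurations (who is on which side, and where the raft is) can ever be reached, none of them has everyone across, and every continuation just revisits them. They are: 0 officers + 0 mutineers across (raft back at the start); 0 officers + 1 mutineer across (raft there); 0 officers + 1 mutineer across (raft back at the start); 0 officers + 2 mutineers across (raft there); 0 officers + 2 mutineers across (raft back at the start); 0 officers + 3 mutineers across (raft there); 0 officers + 3 mutineers across (raft back at the start); 0 officers + 4 mutineers across (raft there); 0 officers + 4 mutineers across (raft back at the start); 0 officers + 5 mutineers across (raft there); 1 officer + 1 mutineer across (raft there); 1 officer + 1 mutineer across (raft back at the start); 2 officers + 2 mutineers across (raft there). So no valid plan exists.

No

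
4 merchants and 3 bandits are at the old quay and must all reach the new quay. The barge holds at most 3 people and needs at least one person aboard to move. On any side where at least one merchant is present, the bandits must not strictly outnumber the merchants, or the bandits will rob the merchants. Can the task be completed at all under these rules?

1. 3 bandits → the new quay.  (the old quay: 4M 0B; the new quay: 0M 3B)
2. 1 bandit ← the old quay.  (the old quay: 4M 1B; the new quay: 0M 2B)
3. 3 merchants → the new quay.  (the old quay: 1M 1B; the new quay: 3M 2B)
4. 1 merchant ← the old quay.  (the old quay: 2M 1B; the new quay: 2M 2B)
5. 2 merchants and 1 bandit → the new quay.  (the old quay: 0M 0B; the new quay: 4M 3B)

Yes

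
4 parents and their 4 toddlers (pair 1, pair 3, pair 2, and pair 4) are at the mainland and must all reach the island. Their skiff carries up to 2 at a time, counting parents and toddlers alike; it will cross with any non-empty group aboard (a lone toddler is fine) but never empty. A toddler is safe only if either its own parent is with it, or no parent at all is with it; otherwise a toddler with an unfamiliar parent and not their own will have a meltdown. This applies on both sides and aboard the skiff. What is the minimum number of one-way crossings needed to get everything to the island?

Following every safe sequence of crossings from the start, the most of the 8 that can be at the island as the skiff arrives there on crossings 1, 3, 5 is 2, 3, 4 respectively; the best ever achieved is 4 of 8.
From crossing 7 on, no configuration arises that was not already reachable earlier: only 44 distinct safe configurations (who is on which side, and where the skiff is) can ever be reached, none of them has everyone across, and every continuation just revisits them. So no valid plan exists.

impossible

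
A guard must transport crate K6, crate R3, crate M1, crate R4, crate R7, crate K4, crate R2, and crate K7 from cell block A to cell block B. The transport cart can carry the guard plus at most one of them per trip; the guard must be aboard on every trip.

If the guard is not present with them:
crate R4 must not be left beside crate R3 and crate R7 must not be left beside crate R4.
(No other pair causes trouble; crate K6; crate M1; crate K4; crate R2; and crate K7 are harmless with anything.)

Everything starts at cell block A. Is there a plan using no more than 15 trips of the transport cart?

No

Counting alone: the guard can take at most 1 across per trip to cell block B, so moving all 8 needs at least 8 loaded trips out, with a return between consecutive ones — at least 15 crossings.
The safety rule pushes this higher. Following every safe sequence of crossings, the most of the 8 that can be at cell block B as the transport cart arrives there on crossing 15 is 7 — never all 8.
So the move cannot be finished within 15 crossings. (The shortest complete plan takes 17:)
1. Guard goes to cell block B with crate R4.
2. Guard goes back to cell block A alone.
3. Guard goes to cell block B with crate K6.
4. Guard goes back to cell block A alone.
5. Guard goes to cell block B with crate R3.
6. Guard goes back to cell block A with crate R4.
7. Guard goes to cell block B with crate R7.
8. Guard goes back to cell block A alone.
9. Guard goes to cell block B with crate M1.
10. Guard goes back to cell block A alone.
11. Guard goes to cell block B with crate K4.
12. Guard goes back to cell block A alone.
13. Guard goes to cell block B with crate R2.
14. Guard goes back to cell block A alone.
15. Guard goes to cell block B with crate K7.
16. Guard goes back to cell block A alone.
17. Guard goes to cell block B with crate R4.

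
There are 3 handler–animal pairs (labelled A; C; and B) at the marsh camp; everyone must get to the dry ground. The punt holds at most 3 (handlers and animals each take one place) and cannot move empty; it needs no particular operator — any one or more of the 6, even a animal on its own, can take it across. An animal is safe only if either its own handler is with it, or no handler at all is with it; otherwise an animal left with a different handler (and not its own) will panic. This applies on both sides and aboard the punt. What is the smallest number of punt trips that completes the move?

Counting alone: each trip to the dry ground takes at most 3 across and each return brings at least 1 back, so after t trips out (and t−1 returns) at most 3t − (t−1) of the 6 are across; that first reaches 6 at t = 3, so at least 5 crossings are needed.
The plan below uses exactly 5 crossings, so it is optimal:
1. animal A and handler A cross → the dry ground.
2. handler A crosses ← the marsh camp.
3. handler A, handler B, and handler C cross → the dry ground.
4. animal A crosses ← the marsh camp.
5. animal A, animal B, and animal C cross → the dry ground.

5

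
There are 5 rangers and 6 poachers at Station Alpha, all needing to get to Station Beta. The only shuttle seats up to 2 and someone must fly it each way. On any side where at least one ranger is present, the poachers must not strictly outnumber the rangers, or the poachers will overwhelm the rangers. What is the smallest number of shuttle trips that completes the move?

The poachers already outnumber the rangers at Station Alpha before anyone moves, so the starting position itself is disallowed.

impossible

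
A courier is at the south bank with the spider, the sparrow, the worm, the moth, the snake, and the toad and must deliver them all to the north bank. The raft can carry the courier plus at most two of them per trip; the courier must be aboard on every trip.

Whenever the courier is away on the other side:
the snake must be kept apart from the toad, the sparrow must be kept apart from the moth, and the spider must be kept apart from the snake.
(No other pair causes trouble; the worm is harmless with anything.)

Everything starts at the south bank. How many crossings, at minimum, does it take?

7

Counting alone: the courier can take at most 2 across per trip to the north bank, so moving all 6 needs at least 3 loaded trips out, with a return between consecutive ones — at least 5 crossings.
The safety rule pushes this higher. Following every safe sequence of crossings, the most of the 6 that can be at the north bank as the raft arrives there on crossing 5 is 5 — never all 6.
So no plan with fewer than 7 crossings exists, and this one achieves 7:
1. Courier goes to the north bank with the snake and the sparrow.
2. Courier goes back to the south bank alone.
3. Courier goes to the north bank with the spider.
4. Courier goes back to the south bank with the snake.
5. Courier goes to the north bank with the toad and the worm.
6. Courier goes back to the south bank alone.
7. Courier goes to the north bank with the moth and the snake.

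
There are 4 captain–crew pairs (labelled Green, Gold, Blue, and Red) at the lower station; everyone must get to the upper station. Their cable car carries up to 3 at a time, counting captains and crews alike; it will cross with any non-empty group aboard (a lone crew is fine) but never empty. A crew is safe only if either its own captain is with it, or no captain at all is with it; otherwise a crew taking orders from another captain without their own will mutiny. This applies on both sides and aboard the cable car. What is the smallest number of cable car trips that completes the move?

9

Counting alone: each trip to the upper station takes at most 3 across and each return brings at least 1 back, so after t trips out (and t−1 returns) at most 3t − (t−1) of the 8 are across; that first reaches 8 at t = 4, so at least 7 crossings are needed.
The safety rule pushes this higher. Following every safe sequence of crossings, the most of the 8 that can be at the upper station as the cable car arrives there on crossing 7 is 7 — never all 8.
So no plan with fewer than 9 crossings exists, and this one achieves 9:
1. captain Green and crew Green cross → the upper station.
2. captain Green crosses ← the lower station.
3. captain Gold, captain Green, and crew Gold cross → the upper station.
4. captain Green and crew Green cross ← the lower station.
5. captain Blue, captain Green, and captain Red cross → the upper station.
6. crew Gold crosses ← the lower station.
7. crew Gold and crew Green cross → the upper station.
8. crew Green crosses ← the lower station.
9. crew Blue, crew Green, and crew Red cross → the upper station.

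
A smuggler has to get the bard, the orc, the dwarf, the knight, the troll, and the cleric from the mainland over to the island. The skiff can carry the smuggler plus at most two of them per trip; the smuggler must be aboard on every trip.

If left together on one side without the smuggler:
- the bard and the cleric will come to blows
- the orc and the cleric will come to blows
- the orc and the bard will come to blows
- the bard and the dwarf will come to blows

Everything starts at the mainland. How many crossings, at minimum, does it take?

9

Counting alone: the smuggler can take at most 2 across per trip to the island, so moving all 6 needs at least 3 loaded trips out, with a return between consecutive ones — at least 5 crossings.
The safety rule pushes this higher. Following every safe sequence of crossings, the most of the 6 that can be at the island as the skiff arrives there on crossings 5, 7 is 4, 5 respectively — never all 6.
So no plan with fewer than 9 crossings exists, and this one achieves 9:
1. Smuggler goes to the island with the bard and the orc.  [the mainland: the cleric, the dwarf, the knight, the troll | the island: the bard, the orc]
2. Smuggler goes back to the mainland with the bard.  [the mainland: the bard, the cleric, the dwarf, the knight, the troll | the island: the orc]
3. Smuggler goes to the island with the bard and the dwarf.  [the mainland: the cleric, the knight, the troll | the island: the bard, the dwarf, the orc]
4. Smuggler goes back to the mainland with the bard.  [the mainland: the bard, the cleric, the knight, the troll | the island: the dwarf, the orc]
5. Smuggler goes to the island with the bard and the knight.  [the mainland: the cleric, the troll | the island: the bard, the dwarf, the knight, the orc]
6. Smuggler goes back to the mainland with the bard.  [the mainland: the bard, the cleric, the troll | the island: the dwarf, the knight, the orc]
7. Smuggler goes to the island with the bard and the troll.  [the mainland: the cleric | the island: the bard, the dwarf, the knight, the orc, the troll]
8. Smuggler goes back to the mainland with the bard.  [the mainland: the bard, the cleric | the island: the dwarf, the knight, the orc, the troll]
9. Smuggler goes to the island with the bard and the cleric.  [the mainland: — | the island: the bard, the cleric, the dwarf, the knight, the orc, the troll]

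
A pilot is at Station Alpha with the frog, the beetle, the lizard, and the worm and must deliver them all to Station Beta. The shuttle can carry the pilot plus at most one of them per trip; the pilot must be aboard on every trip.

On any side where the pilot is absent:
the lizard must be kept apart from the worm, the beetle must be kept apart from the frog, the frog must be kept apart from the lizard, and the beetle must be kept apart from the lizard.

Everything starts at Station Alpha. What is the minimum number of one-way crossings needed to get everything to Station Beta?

impossible

Whatever the first load, the items left behind include a forbidden pair without the pilot. No opening move is safe, so no plan exists.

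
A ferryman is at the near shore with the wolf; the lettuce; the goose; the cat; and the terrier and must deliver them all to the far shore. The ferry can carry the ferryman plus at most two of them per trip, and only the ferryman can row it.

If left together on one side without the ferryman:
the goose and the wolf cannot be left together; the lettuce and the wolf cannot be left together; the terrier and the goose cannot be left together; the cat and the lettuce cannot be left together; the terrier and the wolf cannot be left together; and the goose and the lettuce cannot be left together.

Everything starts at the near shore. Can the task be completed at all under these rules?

Whatever the first load, the items left behind include a forbidden pair without the ferryman. No opening move is safe, so no plan exists.

No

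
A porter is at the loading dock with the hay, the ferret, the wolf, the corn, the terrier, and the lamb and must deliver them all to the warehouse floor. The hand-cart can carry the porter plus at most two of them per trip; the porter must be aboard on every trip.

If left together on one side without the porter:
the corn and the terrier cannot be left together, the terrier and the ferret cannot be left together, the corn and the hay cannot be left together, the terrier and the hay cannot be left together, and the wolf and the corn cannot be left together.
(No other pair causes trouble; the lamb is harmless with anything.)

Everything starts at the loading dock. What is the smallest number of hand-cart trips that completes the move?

9

Counting alone: the porter can take at most 2 across per trip to the warehouse floor, so moving all 6 needs at least 3 loaded trips out, with a return between consecutive ones — at least 5 crossings.
The safety rule pushes this higher. Following every safe sequence of crossings, the most of the 6 that can be at the warehouse floor as the hand-cart arrives there on crossings 5, 7 is 4, 5 respectively — never all 6.
So no plan with fewer than 9 crossings exists, and this one achieves 9:
1. Porter goes to the warehouse floor with the corn and the terrier.  [the loading dock: the ferret, the hay, the lamb, the wolf | the warehouse floor: the corn, the terrier]
2. Porter goes back to the loading dock with the corn.  [the loading dock: the corn, the ferret, the hay, the lamb, the wolf | the warehouse floor: the terrier]
3. Porter goes to the warehouse floor with the hay and the wolf.  [the loading dock: the corn, the ferret, the lamb | the warehouse floor: the hay, the terrier, the wolf]
4. Porter goes back to the loading dock with the hay.  [the loading dock: the corn, the ferret, the hay, the lamb | the warehouse floor: the terrier, the wolf]
5. Porter goes to the warehouse floor with the ferret and the hay.  [the loading dock: the corn, the lamb | the warehouse floor: the ferret, the hay, the terrier, the wolf]
6. Porter goes back to the loading dock with the terrier.  [the loading dock: the corn, the lamb, the terrier | the warehouse floor: the ferret, the hay, the wolf]
7. Porter goes to the warehouse floor with the corn and the lamb.  [the loading dock: the terrier | the warehouse floor: the corn, the ferret, the hay, the lamb, the wolf]
8. Porter goes back to the loading dock with the corn.  [the loading dock: the corn, the terrier | the warehouse floor: the ferret, the hay, the lamb, the wolf]
9. Porter goes to the warehouse floor with the corn and the terrier.  [the loading dock: — | the warehouse floor: the corn, the ferret, the hay, the lamb, the terrier, the wolf]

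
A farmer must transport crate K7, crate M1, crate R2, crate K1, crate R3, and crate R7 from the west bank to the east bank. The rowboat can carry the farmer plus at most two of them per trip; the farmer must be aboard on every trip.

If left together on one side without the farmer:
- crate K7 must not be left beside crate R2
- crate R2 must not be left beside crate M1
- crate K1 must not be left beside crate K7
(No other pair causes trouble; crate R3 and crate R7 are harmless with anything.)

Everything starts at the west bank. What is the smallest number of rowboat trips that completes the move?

5

Counting alone: the farmer can take at most 2 across per trip to the east bank, so moving all 6 needs at least 3 loaded trips out, with a return between consecutive ones — at least 5 crossings.
The plan below uses exactly 5 crossings, so it is optimal:
1. Farmer goes to the east bank with crate K7 and crate M1.
2. Farmer goes back to the west bank alone.
3. Farmer goes to the east bank with crate R3 and crate R7.
4. Farmer goes back to the west bank alone.
5. Farmer goes to the east bank with crate K1 and crate R2.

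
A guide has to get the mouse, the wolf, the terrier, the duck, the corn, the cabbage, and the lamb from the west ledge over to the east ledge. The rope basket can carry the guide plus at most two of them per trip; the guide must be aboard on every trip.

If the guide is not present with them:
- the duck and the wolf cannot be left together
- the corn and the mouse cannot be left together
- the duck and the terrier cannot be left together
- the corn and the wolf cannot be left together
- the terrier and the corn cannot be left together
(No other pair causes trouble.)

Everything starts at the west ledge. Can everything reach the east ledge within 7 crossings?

No

Counting alone: the guide can take at most 2 across per trip to the east ledge, so moving all 7 needs at least 4 loaded trips out, with a return between consecutive ones — at least 7 crossings.
The safety rule pushes this higher. Following every safe sequence of crossings, the most of the 7 that can be at the east ledge as the rope basket arrives there on crossing 7 is 6 — never all 7.
So the move cannot be finished within 7 crossings. (The shortest complete plan takes 9:)
1. Guide goes to the east ledge with the corn and the duck.
2. Guide goes back to the west ledge alone.
3. Guide goes to the east ledge with the mouse.
4. Guide goes back to the west ledge with the corn.
5. Guide goes to the east ledge with the terrier and the wolf.
6. Guide goes back to the west ledge with the duck.
7. Guide goes to the east ledge with the cabbage and the lamb.
8. Guide goes back to the west ledge alone.
9. Guide goes to the east ledge with the corn and the duck.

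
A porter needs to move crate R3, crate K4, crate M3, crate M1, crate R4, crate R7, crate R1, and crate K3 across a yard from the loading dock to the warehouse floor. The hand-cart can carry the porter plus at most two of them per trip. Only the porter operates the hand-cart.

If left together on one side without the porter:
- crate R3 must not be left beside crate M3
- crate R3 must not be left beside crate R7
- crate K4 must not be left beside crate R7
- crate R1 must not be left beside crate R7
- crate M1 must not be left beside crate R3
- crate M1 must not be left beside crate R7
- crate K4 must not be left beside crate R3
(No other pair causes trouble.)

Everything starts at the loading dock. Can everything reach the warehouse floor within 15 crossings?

Yes — this plan uses 13 crossings (≤ 15):
1. Porter goes to the warehouse floor with crate R3 and crate R7.  [the loading dock: crate K3, crate K4, crate M1, crate M3, crate R1, crate R4 | the warehouse floor: crate R3, crate R7]
2. Porter goes back to the loading dock with crate R3.  [the loading dock: crate K3, crate K4, crate M1, crate M3, crate R1, crate R3, crate R4 | the warehouse floor: crate R7]
3. Porter goes to the warehouse floor with crate M3 and crate R3.  [the loading dock: crate K3, crate K4, crate M1, crate R1, crate R4 | the warehouse floor: crate M3, crate R3, crate R7]
4. Porter goes back to the loading dock with crate R3.  [the loading dock: crate K3, crate K4, crate M1, crate R1, crate R3, crate R4 | the warehouse floor: crate M3, crate R7]
5. Porter goes to the warehouse floor with crate R3 and crate R4.  [the loading dock: crate K3, crate K4, crate M1, crate R1 | the warehouse floor: crate M3, crate R3, crate R4, crate R7]
6. Porter goes back to the loading dock with crate R3.  [the loading dock: crate K3, crate K4, crate M1, crate R1, crate R3 | the warehouse floor: crate M3, crate R4, crate R7]
7. Porter goes to the warehouse floor with crate K3 and crate R3.  [the loading dock: crate K4, crate M1, crate R1 | the warehouse floor: crate K3, crate M3, crate R3, crate R4, crate R7]
8. Porter goes back to the loading dock with crate R3.  [the loading dock: crate K4, crate M1, crate R1, crate R3 | the warehouse floor: crate K3, crate M3, crate R4, crate R7]
9. Porter goes to the warehouse floor with crate K4 and crate M1.  [the loading dock: crate R1, crate R3 | the warehouse floor: crate K3, crate K4, crate M1, crate M3, crate R4, crate R7]
10. Porter goes back to the loading dock with crate R7.  [the loading dock: crate R1, crate R3, crate R7 | the warehouse floor: crate K3, crate K4, crate M1, crate M3, crate R4]
11. Porter goes to the warehouse floor with crate R1 and crate R3.  [the loading dock: crate R7 | the warehouse floor: crate K3, crate K4, crate M1, crate M3, crate R1, crate R3, crate R4]
12. Porter goes back to the loading dock with crate R3.  [the loading dock: crate R3, crate R7 | the warehouse floor: crate K3, crate K4, crate M1, crate M3, crate R1, crate R4]
13. Porter goes to the warehouse floor with crate R3 and crate R7.  [the loading dock: — | the warehouse floor: crate K3, crate K4, crate M1, crate M3, crate R1, crate R3, crate R4, crate R7]

Yes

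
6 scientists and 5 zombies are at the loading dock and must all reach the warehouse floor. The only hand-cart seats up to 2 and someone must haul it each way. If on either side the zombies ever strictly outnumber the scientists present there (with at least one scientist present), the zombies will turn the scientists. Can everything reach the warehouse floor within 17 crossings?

No

Counting alone: each trip to the warehouse floor takes at most 2 across and each return brings at least 1 back, so after t trips out (and t−1 returns) at most 2t − (t−1) of the 11 are across; that first reaches 11 at t = 10, so at least 19 crossings are needed.
Since 17 < 19, 17 crossings cannot be enough. (The shortest complete plan in fact takes 19:)
1. 2 zombies → the warehouse floor.  (the loading dock: 6S 3Z; the warehouse floor: 0S 2Z)
2. 1 zombie ← the loading dock.  (the loading dock: 6S 4Z; the warehouse floor: 0S 1Z)
3. 2 zombies → the warehouse floor.  (the loading dock: 6S 2Z; the warehouse floor: 0S 3Z)
4. 1 zombie ← the loading dock.  (the loading dock: 6S 3Z; the warehouse floor: 0S 2Z)
5. 2 scientists → the warehouse floor.  (the loading dock: 4S 3Z; the warehouse floor: 2S 2Z)
6. 1 zombie ← the loading dock.  (the loading dock: 4S 4Z; the warehouse floor: 2S 1Z)
7. 1 scientist and 1 zombie → the warehouse floor.  (the loading dock: 3S 3Z; the warehouse floor: 3S 2Z)
8. 1 scientist ← the loading dock.  (the loading dock: 4S 3Z; the warehouse floor: 2S 2Z)
9. 1 scientist and 1 zombie → the warehouse floor.  (the loading dock: 3S 2Z; the warehouse floor: 3S 3Z)
10. 1 zombie ← the loading dock.  (the loading dock: 3S 3Z; the warehouse floor: 3S 2Z)
11. 1 scientist and 1 zombie → the warehouse floor.  (the loading dock: 2S 2Z; the warehouse floor: 4S 3Z)
12. 1 scientist ← the loading dock.  (the loading dock: 3S 2Z; the warehouse floor: 3S 3Z)
13. 1 scientist and 1 zombie → the warehouse floor.  (the loading dock: 2S 1Z; the warehouse floor: 4S 4Z)
14. 1 zombie ← the loading dock.  (the loading dock: 2S 2Z; the warehouse floor: 4S 3Z)
15. 1 scientist and 1 zombie → the warehouse floor.  (the loading dock: 1S 1Z; the warehouse floor: 5S 4Z)
16. 1 scientist ← the loading dock.  (the loading dock: 2S 1Z; the warehouse floor: 4S 4Z)
17. 1 scientist and 1 zombie → the warehouse floor.  (the loading dock: 1S 0Z; the warehouse floor: 5S 5Z)
18. 1 zombie ← the loading dock.  (the loading dock: 1S 1Z; the warehouse floor: 5S 4Z)
19. 1 scientist and 1 zombie → the warehouse floor.  (the loading dock: 0S 0Z; the warehouse floor: 6S 5Z)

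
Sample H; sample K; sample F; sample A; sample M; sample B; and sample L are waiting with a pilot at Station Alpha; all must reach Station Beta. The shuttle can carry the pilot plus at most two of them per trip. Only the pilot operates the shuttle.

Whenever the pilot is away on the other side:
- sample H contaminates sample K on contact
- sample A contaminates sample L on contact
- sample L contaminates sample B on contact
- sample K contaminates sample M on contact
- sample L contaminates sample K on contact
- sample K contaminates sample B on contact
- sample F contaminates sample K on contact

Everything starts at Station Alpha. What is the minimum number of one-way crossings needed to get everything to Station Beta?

11

Counting alone: the pilot can take at most 2 across per trip to Station Beta, so moving all 7 needs at least 4 loaded trips out, with a return between consecutive ones — at least 7 crossings.
The safety rule pushes this higher. Following every safe sequence of crossings, the most of the 7 that can be at Station Beta as the shuttle arrives there on crossings 7, 9 is 5, 6 respectively — never all 7.
So no plan with fewer than 11 crossings exists, and this one achieves 11:
1. Pilot goes to Station Beta with sample K and sample L.  [Station Alpha: sample A, sample B, sample F, sample H, sample M | Station Beta: sample K, sample L]
2. Pilot goes back to Station Alpha with sample K.  [Station Alpha: sample A, sample B, sample F, sample H, sample K, sample M | Station Beta: sample L]
3. Pilot goes to Station Beta with sample H and sample K.  [Station Alpha: sample A, sample B, sample F, sample M | Station Beta: sample H, sample K, sample L]
4. Pilot goes back to Station Alpha with sample K.  [Station Alpha: sample A, sample B, sample F, sample K, sample M | Station Beta: sample H, sample L]
5. Pilot goes to Station Beta with sample F and sample K.  [Station Alpha: sample A, sample B, sample M | Station Beta: sample F, sample H, sample K, sample L]
6. Pilot goes back to Station Alpha with sample K.  [Station Alpha: sample A, sample B, sample K, sample M | Station Beta: sample F, sample H, sample L]
7. Pilot goes to Station Beta with sample K and sample M.  [Station Alpha: sample A, sample B | Station Beta: sample F, sample H, sample K, sample L, sample M]
8. Pilot goes back to Station Alpha with sample K.  [Station Alpha: sample A, sample B, sample K | Station Beta: sample F, sample H, sample L, sample M]
9. Pilot goes to Station Beta with sample A and sample B.  [Station Alpha: sample K | Station Beta: sample A, sample B, sample F, sample H, sample L, sample M]
10. Pilot goes back to Station Alpha with sample L.  [Station Alpha: sample K, sample L | Station Beta: sample A, sample B, sample F, sample H, sample M]
11. Pilot goes to Station Beta with sample K and sample L.  [Station Alpha: — | Station Beta: sample A, sample B, sample F, sample H, sample K, sample L, sample M]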